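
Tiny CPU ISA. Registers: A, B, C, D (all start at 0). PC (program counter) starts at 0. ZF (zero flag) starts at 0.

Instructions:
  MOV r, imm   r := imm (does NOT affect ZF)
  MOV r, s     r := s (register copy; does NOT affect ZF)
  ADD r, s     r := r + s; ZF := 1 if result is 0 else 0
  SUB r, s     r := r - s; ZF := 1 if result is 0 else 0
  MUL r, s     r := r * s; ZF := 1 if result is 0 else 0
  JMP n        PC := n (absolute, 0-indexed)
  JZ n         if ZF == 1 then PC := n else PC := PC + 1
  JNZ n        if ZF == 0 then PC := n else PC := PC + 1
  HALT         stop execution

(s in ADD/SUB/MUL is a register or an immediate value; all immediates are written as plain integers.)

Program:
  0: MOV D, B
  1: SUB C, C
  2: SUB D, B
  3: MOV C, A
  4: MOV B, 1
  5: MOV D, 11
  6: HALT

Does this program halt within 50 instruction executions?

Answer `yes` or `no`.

Step 1: PC=0 exec 'MOV D, B'. After: A=0 B=0 C=0 D=0 ZF=0 PC=1
Step 2: PC=1 exec 'SUB C, C'. After: A=0 B=0 C=0 D=0 ZF=1 PC=2
Step 3: PC=2 exec 'SUB D, B'. After: A=0 B=0 C=0 D=0 ZF=1 PC=3
Step 4: PC=3 exec 'MOV C, A'. After: A=0 B=0 C=0 D=0 ZF=1 PC=4
Step 5: PC=4 exec 'MOV B, 1'. After: A=0 B=1 C=0 D=0 ZF=1 PC=5
Step 6: PC=5 exec 'MOV D, 11'. After: A=0 B=1 C=0 D=11 ZF=1 PC=6
Step 7: PC=6 exec 'HALT'. After: A=0 B=1 C=0 D=11 ZF=1 PC=6 HALTED

Answer: yes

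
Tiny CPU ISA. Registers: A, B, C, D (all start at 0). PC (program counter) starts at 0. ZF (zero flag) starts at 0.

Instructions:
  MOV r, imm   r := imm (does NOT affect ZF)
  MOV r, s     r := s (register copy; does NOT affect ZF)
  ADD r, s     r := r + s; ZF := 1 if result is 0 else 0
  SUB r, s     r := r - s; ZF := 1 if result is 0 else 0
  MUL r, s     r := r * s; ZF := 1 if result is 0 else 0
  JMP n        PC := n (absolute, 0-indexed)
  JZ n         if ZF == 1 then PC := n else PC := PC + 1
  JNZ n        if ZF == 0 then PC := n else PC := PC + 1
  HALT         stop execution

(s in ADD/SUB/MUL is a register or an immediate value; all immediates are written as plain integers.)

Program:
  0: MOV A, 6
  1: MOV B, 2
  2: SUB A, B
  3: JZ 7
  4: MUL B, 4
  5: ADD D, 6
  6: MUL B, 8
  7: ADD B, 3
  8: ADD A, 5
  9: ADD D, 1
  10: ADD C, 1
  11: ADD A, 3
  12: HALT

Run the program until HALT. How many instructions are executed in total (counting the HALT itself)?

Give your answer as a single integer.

Answer: 13

Derivation:
Step 1: PC=0 exec 'MOV A, 6'. After: A=6 B=0 C=0 D=0 ZF=0 PC=1
Step 2: PC=1 exec 'MOV B, 2'. After: A=6 B=2 C=0 D=0 ZF=0 PC=2
Step 3: PC=2 exec 'SUB A, B'. After: A=4 B=2 C=0 D=0 ZF=0 PC=3
Step 4: PC=3 exec 'JZ 7'. After: A=4 B=2 C=0 D=0 ZF=0 PC=4
Step 5: PC=4 exec 'MUL B, 4'. After: A=4 B=8 C=0 D=0 ZF=0 PC=5
Step 6: PC=5 exec 'ADD D, 6'. After: A=4 B=8 C=0 D=6 ZF=0 PC=6
Step 7: PC=6 exec 'MUL B, 8'. After: A=4 B=64 C=0 D=6 ZF=0 PC=7
Step 8: PC=7 exec 'ADD B, 3'. After: A=4 B=67 C=0 D=6 ZF=0 PC=8
Step 9: PC=8 exec 'ADD A, 5'. After: A=9 B=67 C=0 D=6 ZF=0 PC=9
Step 10: PC=9 exec 'ADD D, 1'. After: A=9 B=67 C=0 D=7 ZF=0 PC=10
Step 11: PC=10 exec 'ADD C, 1'. After: A=9 B=67 C=1 D=7 ZF=0 PC=11
Step 12: PC=11 exec 'ADD A, 3'. After: A=12 B=67 C=1 D=7 ZF=0 PC=12
Step 13: PC=12 exec 'HALT'. After: A=12 B=67 C=1 D=7 ZF=0 PC=12 HALTED
Total instructions executed: 13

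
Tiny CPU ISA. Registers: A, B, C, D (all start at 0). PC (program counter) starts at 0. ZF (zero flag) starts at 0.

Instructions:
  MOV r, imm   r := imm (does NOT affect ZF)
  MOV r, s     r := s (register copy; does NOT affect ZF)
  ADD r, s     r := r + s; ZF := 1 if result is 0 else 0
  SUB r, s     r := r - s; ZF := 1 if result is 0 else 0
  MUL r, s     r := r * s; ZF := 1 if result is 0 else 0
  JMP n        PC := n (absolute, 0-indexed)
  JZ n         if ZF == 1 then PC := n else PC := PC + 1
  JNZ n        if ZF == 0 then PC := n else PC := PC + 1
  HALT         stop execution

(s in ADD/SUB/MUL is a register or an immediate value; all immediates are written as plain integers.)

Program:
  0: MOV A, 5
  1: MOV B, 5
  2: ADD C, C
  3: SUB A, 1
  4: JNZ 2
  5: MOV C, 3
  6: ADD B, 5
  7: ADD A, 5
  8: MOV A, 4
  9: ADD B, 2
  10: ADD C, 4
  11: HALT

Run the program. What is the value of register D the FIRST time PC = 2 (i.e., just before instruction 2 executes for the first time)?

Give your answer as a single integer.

Step 1: PC=0 exec 'MOV A, 5'. After: A=5 B=0 C=0 D=0 ZF=0 PC=1
Step 2: PC=1 exec 'MOV B, 5'. After: A=5 B=5 C=0 D=0 ZF=0 PC=2
First time PC=2: D=0

0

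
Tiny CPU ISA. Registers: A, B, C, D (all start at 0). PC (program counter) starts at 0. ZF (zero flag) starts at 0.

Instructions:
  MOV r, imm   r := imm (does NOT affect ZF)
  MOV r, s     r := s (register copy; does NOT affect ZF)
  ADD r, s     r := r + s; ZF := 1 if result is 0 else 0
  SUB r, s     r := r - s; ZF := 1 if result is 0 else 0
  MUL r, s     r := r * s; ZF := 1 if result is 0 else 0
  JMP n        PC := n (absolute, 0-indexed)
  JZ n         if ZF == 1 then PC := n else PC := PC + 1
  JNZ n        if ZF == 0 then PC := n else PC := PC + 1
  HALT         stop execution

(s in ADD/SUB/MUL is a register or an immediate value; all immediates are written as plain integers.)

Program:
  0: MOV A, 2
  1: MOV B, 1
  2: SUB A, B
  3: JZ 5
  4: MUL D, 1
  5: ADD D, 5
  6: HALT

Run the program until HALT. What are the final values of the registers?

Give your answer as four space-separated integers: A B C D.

Answer: 1 1 0 5

Derivation:
Step 1: PC=0 exec 'MOV A, 2'. After: A=2 B=0 C=0 D=0 ZF=0 PC=1
Step 2: PC=1 exec 'MOV B, 1'. After: A=2 B=1 C=0 D=0 ZF=0 PC=2
Step 3: PC=2 exec 'SUB A, B'. After: A=1 B=1 C=0 D=0 ZF=0 PC=3
Step 4: PC=3 exec 'JZ 5'. After: A=1 B=1 C=0 D=0 ZF=0 PC=4
Step 5: PC=4 exec 'MUL D, 1'. After: A=1 B=1 C=0 D=0 ZF=1 PC=5
Step 6: PC=5 exec 'ADD D, 5'. After: A=1 B=1 C=0 D=5 ZF=0 PC=6
Step 7: PC=6 exec 'HALT'. After: A=1 B=1 C=0 D=5 ZF=0 PC=6 HALTED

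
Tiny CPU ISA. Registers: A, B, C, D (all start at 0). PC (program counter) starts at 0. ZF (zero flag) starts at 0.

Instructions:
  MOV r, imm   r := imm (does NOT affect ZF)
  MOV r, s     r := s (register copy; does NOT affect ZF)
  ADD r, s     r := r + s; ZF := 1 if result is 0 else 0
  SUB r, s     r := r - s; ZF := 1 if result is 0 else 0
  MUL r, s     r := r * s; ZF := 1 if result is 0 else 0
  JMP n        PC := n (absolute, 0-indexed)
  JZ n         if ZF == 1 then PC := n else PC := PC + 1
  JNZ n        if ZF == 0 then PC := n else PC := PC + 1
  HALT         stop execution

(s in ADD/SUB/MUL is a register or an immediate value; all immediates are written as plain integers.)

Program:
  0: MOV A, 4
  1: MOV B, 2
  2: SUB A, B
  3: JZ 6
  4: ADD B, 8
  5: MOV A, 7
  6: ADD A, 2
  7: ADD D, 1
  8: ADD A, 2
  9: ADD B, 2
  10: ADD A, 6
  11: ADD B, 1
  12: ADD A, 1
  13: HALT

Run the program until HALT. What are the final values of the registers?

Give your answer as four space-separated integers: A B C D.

Step 1: PC=0 exec 'MOV A, 4'. After: A=4 B=0 C=0 D=0 ZF=0 PC=1
Step 2: PC=1 exec 'MOV B, 2'. After: A=4 B=2 C=0 D=0 ZF=0 PC=2
Step 3: PC=2 exec 'SUB A, B'. After: A=2 B=2 C=0 D=0 ZF=0 PC=3
Step 4: PC=3 exec 'JZ 6'. After: A=2 B=2 C=0 D=0 ZF=0 PC=4
Step 5: PC=4 exec 'ADD B, 8'. After: A=2 B=10 C=0 D=0 ZF=0 PC=5
Step 6: PC=5 exec 'MOV A, 7'. After: A=7 B=10 C=0 D=0 ZF=0 PC=6
Step 7: PC=6 exec 'ADD A, 2'. After: A=9 B=10 C=0 D=0 ZF=0 PC=7
Step 8: PC=7 exec 'ADD D, 1'. After: A=9 B=10 C=0 D=1 ZF=0 PC=8
Step 9: PC=8 exec 'ADD A, 2'. After: A=11 B=10 C=0 D=1 ZF=0 PC=9
Step 10: PC=9 exec 'ADD B, 2'. After: A=11 B=12 C=0 D=1 ZF=0 PC=10
Step 11: PC=10 exec 'ADD A, 6'. After: A=17 B=12 C=0 D=1 ZF=0 PC=11
Step 12: PC=11 exec 'ADD B, 1'. After: A=17 B=13 C=0 D=1 ZF=0 PC=12
Step 13: PC=12 exec 'ADD A, 1'. After: A=18 B=13 C=0 D=1 ZF=0 PC=13
Step 14: PC=13 exec 'HALT'. After: A=18 B=13 C=0 D=1 ZF=0 PC=13 HALTED

Answer: 18 13 0 1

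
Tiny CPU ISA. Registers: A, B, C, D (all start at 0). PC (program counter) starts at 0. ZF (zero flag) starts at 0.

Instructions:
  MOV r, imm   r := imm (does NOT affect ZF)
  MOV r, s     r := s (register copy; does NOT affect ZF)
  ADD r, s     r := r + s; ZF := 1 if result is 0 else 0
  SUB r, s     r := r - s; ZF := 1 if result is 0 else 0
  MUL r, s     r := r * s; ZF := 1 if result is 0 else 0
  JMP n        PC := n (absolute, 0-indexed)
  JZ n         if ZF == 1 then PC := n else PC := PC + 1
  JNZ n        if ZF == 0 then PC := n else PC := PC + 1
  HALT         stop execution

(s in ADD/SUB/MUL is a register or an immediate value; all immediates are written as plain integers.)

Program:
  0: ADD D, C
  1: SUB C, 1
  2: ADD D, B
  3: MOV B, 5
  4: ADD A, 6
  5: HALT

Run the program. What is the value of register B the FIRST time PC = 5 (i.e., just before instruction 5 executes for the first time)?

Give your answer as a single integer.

Step 1: PC=0 exec 'ADD D, C'. After: A=0 B=0 C=0 D=0 ZF=1 PC=1
Step 2: PC=1 exec 'SUB C, 1'. After: A=0 B=0 C=-1 D=0 ZF=0 PC=2
Step 3: PC=2 exec 'ADD D, B'. After: A=0 B=0 C=-1 D=0 ZF=1 PC=3
Step 4: PC=3 exec 'MOV B, 5'. After: A=0 B=5 C=-1 D=0 ZF=1 PC=4
Step 5: PC=4 exec 'ADD A, 6'. After: A=6 B=5 C=-1 D=0 ZF=0 PC=5
First time PC=5: B=5

5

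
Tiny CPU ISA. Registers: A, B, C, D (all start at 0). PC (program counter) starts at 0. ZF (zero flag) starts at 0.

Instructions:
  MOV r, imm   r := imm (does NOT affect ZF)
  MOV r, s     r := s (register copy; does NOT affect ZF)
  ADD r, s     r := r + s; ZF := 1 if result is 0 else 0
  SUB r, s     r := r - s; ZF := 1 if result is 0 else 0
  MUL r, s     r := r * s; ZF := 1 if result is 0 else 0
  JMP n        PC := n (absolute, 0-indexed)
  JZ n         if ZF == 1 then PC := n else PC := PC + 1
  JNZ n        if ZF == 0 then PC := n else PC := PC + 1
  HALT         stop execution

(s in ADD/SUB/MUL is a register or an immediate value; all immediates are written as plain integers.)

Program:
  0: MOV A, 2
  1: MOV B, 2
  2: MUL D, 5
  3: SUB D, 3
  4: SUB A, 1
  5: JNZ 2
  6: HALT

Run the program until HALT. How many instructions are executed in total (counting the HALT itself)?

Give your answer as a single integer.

Step 1: PC=0 exec 'MOV A, 2'. After: A=2 B=0 C=0 D=0 ZF=0 PC=1
Step 2: PC=1 exec 'MOV B, 2'. After: A=2 B=2 C=0 D=0 ZF=0 PC=2
Step 3: PC=2 exec 'MUL D, 5'. After: A=2 B=2 C=0 D=0 ZF=1 PC=3
Step 4: PC=3 exec 'SUB D, 3'. After: A=2 B=2 C=0 D=-3 ZF=0 PC=4
Step 5: PC=4 exec 'SUB A, 1'. After: A=1 B=2 C=0 D=-3 ZF=0 PC=5
Step 6: PC=5 exec 'JNZ 2'. After: A=1 B=2 C=0 D=-3 ZF=0 PC=2
Step 7: PC=2 exec 'MUL D, 5'. After: A=1 B=2 C=0 D=-15 ZF=0 PC=3
Step 8: PC=3 exec 'SUB D, 3'. After: A=1 B=2 C=0 D=-18 ZF=0 PC=4
Step 9: PC=4 exec 'SUB A, 1'. After: A=0 B=2 C=0 D=-18 ZF=1 PC=5
Step 10: PC=5 exec 'JNZ 2'. After: A=0 B=2 C=0 D=-18 ZF=1 PC=6
Step 11: PC=6 exec 'HALT'. After: A=0 B=2 C=0 D=-18 ZF=1 PC=6 HALTED
Total instructions executed: 11

Answer: 11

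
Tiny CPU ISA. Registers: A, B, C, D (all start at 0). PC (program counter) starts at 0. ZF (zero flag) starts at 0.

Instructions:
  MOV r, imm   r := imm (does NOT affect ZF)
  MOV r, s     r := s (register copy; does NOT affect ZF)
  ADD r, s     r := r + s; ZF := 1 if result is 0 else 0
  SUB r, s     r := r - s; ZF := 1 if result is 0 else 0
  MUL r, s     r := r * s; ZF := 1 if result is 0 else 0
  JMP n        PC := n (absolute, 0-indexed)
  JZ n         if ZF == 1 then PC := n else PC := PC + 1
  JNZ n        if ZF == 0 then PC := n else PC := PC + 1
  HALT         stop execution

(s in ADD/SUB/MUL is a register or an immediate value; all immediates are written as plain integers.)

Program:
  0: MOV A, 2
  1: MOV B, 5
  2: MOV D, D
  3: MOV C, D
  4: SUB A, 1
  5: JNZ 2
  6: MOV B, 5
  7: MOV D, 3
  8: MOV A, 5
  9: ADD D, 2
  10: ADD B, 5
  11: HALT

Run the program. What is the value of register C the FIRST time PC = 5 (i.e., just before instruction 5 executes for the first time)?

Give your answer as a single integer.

Step 1: PC=0 exec 'MOV A, 2'. After: A=2 B=0 C=0 D=0 ZF=0 PC=1
Step 2: PC=1 exec 'MOV B, 5'. After: A=2 B=5 C=0 D=0 ZF=0 PC=2
Step 3: PC=2 exec 'MOV D, D'. After: A=2 B=5 C=0 D=0 ZF=0 PC=3
Step 4: PC=3 exec 'MOV C, D'. After: A=2 B=5 C=0 D=0 ZF=0 PC=4
Step 5: PC=4 exec 'SUB A, 1'. After: A=1 B=5 C=0 D=0 ZF=0 PC=5
First time PC=5: C=0

0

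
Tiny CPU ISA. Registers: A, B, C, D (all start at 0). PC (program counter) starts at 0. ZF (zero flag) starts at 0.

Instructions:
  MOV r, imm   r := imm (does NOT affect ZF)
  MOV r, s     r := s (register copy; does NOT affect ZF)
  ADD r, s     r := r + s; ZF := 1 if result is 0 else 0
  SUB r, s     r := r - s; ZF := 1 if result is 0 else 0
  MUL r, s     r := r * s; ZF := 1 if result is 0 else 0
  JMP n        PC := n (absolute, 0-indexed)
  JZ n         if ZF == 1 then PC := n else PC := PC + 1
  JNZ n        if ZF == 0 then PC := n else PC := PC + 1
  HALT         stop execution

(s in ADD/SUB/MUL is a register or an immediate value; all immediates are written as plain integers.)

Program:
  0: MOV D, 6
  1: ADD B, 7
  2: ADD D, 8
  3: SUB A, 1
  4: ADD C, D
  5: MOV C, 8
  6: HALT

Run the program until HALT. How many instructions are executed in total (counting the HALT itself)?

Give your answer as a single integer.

Step 1: PC=0 exec 'MOV D, 6'. After: A=0 B=0 C=0 D=6 ZF=0 PC=1
Step 2: PC=1 exec 'ADD B, 7'. After: A=0 B=7 C=0 D=6 ZF=0 PC=2
Step 3: PC=2 exec 'ADD D, 8'. After: A=0 B=7 C=0 D=14 ZF=0 PC=3
Step 4: PC=3 exec 'SUB A, 1'. After: A=-1 B=7 C=0 D=14 ZF=0 PC=4
Step 5: PC=4 exec 'ADD C, D'. After: A=-1 B=7 C=14 D=14 ZF=0 PC=5
Step 6: PC=5 exec 'MOV C, 8'. After: A=-1 B=7 C=8 D=14 ZF=0 PC=6
Step 7: PC=6 exec 'HALT'. After: A=-1 B=7 C=8 D=14 ZF=0 PC=6 HALTED
Total instructions executed: 7

Answer: 7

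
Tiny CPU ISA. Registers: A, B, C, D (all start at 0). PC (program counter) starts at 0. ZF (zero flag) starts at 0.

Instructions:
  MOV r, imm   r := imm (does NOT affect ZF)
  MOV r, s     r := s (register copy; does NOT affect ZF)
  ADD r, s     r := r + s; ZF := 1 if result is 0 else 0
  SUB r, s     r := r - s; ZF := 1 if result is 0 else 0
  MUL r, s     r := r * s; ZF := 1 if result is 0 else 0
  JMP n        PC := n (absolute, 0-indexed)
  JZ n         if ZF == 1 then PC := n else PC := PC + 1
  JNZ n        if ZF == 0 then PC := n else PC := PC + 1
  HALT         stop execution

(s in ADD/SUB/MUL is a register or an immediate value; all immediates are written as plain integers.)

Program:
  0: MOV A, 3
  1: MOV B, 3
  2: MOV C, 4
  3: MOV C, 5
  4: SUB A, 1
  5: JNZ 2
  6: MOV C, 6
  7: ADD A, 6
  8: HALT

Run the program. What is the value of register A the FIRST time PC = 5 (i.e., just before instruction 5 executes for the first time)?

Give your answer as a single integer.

Step 1: PC=0 exec 'MOV A, 3'. After: A=3 B=0 C=0 D=0 ZF=0 PC=1
Step 2: PC=1 exec 'MOV B, 3'. After: A=3 B=3 C=0 D=0 ZF=0 PC=2
Step 3: PC=2 exec 'MOV C, 4'. After: A=3 B=3 C=4 D=0 ZF=0 PC=3
Step 4: PC=3 exec 'MOV C, 5'. After: A=3 B=3 C=5 D=0 ZF=0 PC=4
Step 5: PC=4 exec 'SUB A, 1'. After: A=2 B=3 C=5 D=0 ZF=0 PC=5
First time PC=5: A=2

2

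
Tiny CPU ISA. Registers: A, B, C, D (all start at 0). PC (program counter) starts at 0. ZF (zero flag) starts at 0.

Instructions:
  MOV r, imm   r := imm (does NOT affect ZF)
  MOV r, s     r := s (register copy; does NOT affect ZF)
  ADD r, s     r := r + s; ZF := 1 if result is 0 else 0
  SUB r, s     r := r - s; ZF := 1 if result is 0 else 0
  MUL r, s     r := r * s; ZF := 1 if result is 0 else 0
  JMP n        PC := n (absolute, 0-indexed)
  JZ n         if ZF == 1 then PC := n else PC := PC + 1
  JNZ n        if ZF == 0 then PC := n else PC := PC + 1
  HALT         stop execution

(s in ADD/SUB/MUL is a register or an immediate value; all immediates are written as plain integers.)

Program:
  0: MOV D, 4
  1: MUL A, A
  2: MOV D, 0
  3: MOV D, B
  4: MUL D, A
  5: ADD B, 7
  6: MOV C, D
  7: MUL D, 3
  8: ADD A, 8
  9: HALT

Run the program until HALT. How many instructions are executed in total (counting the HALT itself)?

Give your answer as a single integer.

Answer: 10

Derivation:
Step 1: PC=0 exec 'MOV D, 4'. After: A=0 B=0 C=0 D=4 ZF=0 PC=1
Step 2: PC=1 exec 'MUL A, A'. After: A=0 B=0 C=0 D=4 ZF=1 PC=2
Step 3: PC=2 exec 'MOV D, 0'. After: A=0 B=0 C=0 D=0 ZF=1 PC=3
Step 4: PC=3 exec 'MOV D, B'. After: A=0 B=0 C=0 D=0 ZF=1 PC=4
Step 5: PC=4 exec 'MUL D, A'. After: A=0 B=0 C=0 D=0 ZF=1 PC=5
Step 6: PC=5 exec 'ADD B, 7'. After: A=0 B=7 C=0 D=0 ZF=0 PC=6
Step 7: PC=6 exec 'MOV C, D'. After: A=0 B=7 C=0 D=0 ZF=0 PC=7
Step 8: PC=7 exec 'MUL D, 3'. After: A=0 B=7 C=0 D=0 ZF=1 PC=8
Step 9: PC=8 exec 'ADD A, 8'. After: A=8 B=7 C=0 D=0 ZF=0 PC=9
Step 10: PC=9 exec 'HALT'. After: A=8 B=7 C=0 D=0 ZF=0 PC=9 HALTED
Total instructions executed: 10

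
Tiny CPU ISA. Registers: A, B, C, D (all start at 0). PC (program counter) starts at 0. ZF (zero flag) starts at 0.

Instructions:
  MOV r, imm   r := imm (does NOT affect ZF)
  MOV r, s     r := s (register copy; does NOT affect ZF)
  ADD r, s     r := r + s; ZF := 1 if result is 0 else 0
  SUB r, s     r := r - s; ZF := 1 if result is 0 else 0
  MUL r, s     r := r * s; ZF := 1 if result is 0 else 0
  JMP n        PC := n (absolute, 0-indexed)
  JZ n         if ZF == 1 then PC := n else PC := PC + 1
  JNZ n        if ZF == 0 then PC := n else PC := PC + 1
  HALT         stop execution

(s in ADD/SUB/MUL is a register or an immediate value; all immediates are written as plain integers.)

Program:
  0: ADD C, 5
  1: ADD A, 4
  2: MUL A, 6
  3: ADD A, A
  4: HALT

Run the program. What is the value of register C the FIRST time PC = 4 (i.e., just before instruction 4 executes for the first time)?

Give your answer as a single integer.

Step 1: PC=0 exec 'ADD C, 5'. After: A=0 B=0 C=5 D=0 ZF=0 PC=1
Step 2: PC=1 exec 'ADD A, 4'. After: A=4 B=0 C=5 D=0 ZF=0 PC=2
Step 3: PC=2 exec 'MUL A, 6'. After: A=24 B=0 C=5 D=0 ZF=0 PC=3
Step 4: PC=3 exec 'ADD A, A'. After: A=48 B=0 C=5 D=0 ZF=0 PC=4
First time PC=4: C=5

5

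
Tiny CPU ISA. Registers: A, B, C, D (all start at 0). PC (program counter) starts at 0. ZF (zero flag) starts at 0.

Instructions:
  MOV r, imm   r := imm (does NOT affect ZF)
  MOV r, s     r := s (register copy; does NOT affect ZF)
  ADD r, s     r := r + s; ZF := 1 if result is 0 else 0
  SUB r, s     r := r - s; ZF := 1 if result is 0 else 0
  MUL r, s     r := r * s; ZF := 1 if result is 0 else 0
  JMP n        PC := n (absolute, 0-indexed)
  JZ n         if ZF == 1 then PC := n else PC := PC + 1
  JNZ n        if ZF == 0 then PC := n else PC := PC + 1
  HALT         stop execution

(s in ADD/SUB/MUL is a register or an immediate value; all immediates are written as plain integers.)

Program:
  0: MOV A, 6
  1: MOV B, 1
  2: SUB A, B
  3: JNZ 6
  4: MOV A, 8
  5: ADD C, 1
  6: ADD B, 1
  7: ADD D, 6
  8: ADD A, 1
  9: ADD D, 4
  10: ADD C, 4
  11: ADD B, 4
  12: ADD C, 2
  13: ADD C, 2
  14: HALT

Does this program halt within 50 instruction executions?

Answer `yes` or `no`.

Answer: yes

Derivation:
Step 1: PC=0 exec 'MOV A, 6'. After: A=6 B=0 C=0 D=0 ZF=0 PC=1
Step 2: PC=1 exec 'MOV B, 1'. After: A=6 B=1 C=0 D=0 ZF=0 PC=2
Step 3: PC=2 exec 'SUB A, B'. After: A=5 B=1 C=0 D=0 ZF=0 PC=3
Step 4: PC=3 exec 'JNZ 6'. After: A=5 B=1 C=0 D=0 ZF=0 PC=6
Step 5: PC=6 exec 'ADD B, 1'. After: A=5 B=2 C=0 D=0 ZF=0 PC=7
Step 6: PC=7 exec 'ADD D, 6'. After: A=5 B=2 C=0 D=6 ZF=0 PC=8
Step 7: PC=8 exec 'ADD A, 1'. After: A=6 B=2 C=0 D=6 ZF=0 PC=9
Step 8: PC=9 exec 'ADD D, 4'. After: A=6 B=2 C=0 D=10 ZF=0 PC=10
Step 9: PC=10 exec 'ADD C, 4'. After: A=6 B=2 C=4 D=10 ZF=0 PC=11
Step 10: PC=11 exec 'ADD B, 4'. After: A=6 B=6 C=4 D=10 ZF=0 PC=12
Step 11: PC=12 exec 'ADD C, 2'. After: A=6 B=6 C=6 D=10 ZF=0 PC=13
Step 12: PC=13 exec 'ADD C, 2'. After: A=6 B=6 C=8 D=10 ZF=0 PC=14
Step 13: PC=14 exec 'HALT'. After: A=6 B=6 C=8 D=10 ZF=0 PC=14 HALTED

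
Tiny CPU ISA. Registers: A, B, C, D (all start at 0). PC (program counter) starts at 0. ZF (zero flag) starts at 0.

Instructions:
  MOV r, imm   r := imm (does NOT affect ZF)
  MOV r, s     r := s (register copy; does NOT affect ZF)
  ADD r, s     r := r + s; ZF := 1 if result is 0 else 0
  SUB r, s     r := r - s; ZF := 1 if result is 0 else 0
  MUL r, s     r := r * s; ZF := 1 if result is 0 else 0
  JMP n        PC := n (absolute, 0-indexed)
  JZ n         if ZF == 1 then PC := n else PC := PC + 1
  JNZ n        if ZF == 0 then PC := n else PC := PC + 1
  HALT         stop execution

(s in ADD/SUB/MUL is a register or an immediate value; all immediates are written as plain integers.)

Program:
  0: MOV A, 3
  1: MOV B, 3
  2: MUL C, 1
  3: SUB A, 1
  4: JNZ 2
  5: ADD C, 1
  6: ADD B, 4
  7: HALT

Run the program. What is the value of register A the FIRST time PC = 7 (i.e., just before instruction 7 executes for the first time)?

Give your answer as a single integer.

Step 1: PC=0 exec 'MOV A, 3'. After: A=3 B=0 C=0 D=0 ZF=0 PC=1
Step 2: PC=1 exec 'MOV B, 3'. After: A=3 B=3 C=0 D=0 ZF=0 PC=2
Step 3: PC=2 exec 'MUL C, 1'. After: A=3 B=3 C=0 D=0 ZF=1 PC=3
Step 4: PC=3 exec 'SUB A, 1'. After: A=2 B=3 C=0 D=0 ZF=0 PC=4
Step 5: PC=4 exec 'JNZ 2'. After: A=2 B=3 C=0 D=0 ZF=0 PC=2
Step 6: PC=2 exec 'MUL C, 1'. After: A=2 B=3 C=0 D=0 ZF=1 PC=3
Step 7: PC=3 exec 'SUB A, 1'. After: A=1 B=3 C=0 D=0 ZF=0 PC=4
Step 8: PC=4 exec 'JNZ 2'. After: A=1 B=3 C=0 D=0 ZF=0 PC=2
Step 9: PC=2 exec 'MUL C, 1'. After: A=1 B=3 C=0 D=0 ZF=1 PC=3
Step 10: PC=3 exec 'SUB A, 1'. After: A=0 B=3 C=0 D=0 ZF=1 PC=4
Step 11: PC=4 exec 'JNZ 2'. After: A=0 B=3 C=0 D=0 ZF=1 PC=5
Step 12: PC=5 exec 'ADD C, 1'. After: A=0 B=3 C=1 D=0 ZF=0 PC=6
Step 13: PC=6 exec 'ADD B, 4'. After: A=0 B=7 C=1 D=0 ZF=0 PC=7
First time PC=7: A=0

0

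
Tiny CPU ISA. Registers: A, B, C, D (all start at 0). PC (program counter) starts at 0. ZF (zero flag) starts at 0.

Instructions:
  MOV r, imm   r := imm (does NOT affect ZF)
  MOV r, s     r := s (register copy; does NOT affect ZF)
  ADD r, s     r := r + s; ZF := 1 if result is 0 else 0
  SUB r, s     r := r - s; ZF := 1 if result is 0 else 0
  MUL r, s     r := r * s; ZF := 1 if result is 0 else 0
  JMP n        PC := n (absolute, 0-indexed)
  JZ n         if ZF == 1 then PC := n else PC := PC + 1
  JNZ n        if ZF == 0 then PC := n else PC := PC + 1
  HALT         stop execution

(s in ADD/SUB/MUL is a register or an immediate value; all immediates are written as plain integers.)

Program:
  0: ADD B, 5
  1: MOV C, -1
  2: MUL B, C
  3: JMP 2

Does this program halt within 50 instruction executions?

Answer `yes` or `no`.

Step 1: PC=0 exec 'ADD B, 5'. After: A=0 B=5 C=0 D=0 ZF=0 PC=1
Step 2: PC=1 exec 'MOV C, -1'. After: A=0 B=5 C=-1 D=0 ZF=0 PC=2
Step 3: PC=2 exec 'MUL B, C'. After: A=0 B=-5 C=-1 D=0 ZF=0 PC=3
Step 4: PC=3 exec 'JMP 2'. After: A=0 B=-5 C=-1 D=0 ZF=0 PC=2
Step 5: PC=2 exec 'MUL B, C'. After: A=0 B=5 C=-1 D=0 ZF=0 PC=3
Step 6: PC=3 exec 'JMP 2'. After: A=0 B=5 C=-1 D=0 ZF=0 PC=2
State after step 6 equals state after step 2: the program is in a cycle of length 4 and will never halt.

Answer: no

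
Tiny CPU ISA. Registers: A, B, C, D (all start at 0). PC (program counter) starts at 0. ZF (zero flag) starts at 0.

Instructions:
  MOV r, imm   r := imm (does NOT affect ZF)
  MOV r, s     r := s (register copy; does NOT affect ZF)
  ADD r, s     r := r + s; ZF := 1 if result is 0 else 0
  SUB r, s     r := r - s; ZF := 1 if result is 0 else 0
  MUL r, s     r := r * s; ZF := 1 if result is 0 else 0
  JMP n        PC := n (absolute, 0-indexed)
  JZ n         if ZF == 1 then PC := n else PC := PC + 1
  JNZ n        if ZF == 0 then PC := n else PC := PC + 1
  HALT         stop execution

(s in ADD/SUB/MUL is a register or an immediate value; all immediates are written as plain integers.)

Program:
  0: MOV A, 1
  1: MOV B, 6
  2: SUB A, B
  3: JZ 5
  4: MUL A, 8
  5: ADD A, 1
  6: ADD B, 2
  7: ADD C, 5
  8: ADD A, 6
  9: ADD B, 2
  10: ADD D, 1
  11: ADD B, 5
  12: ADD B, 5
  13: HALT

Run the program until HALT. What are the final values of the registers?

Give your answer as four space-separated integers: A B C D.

Answer: -33 20 5 1

Derivation:
Step 1: PC=0 exec 'MOV A, 1'. After: A=1 B=0 C=0 D=0 ZF=0 PC=1
Step 2: PC=1 exec 'MOV B, 6'. After: A=1 B=6 C=0 D=0 ZF=0 PC=2
Step 3: PC=2 exec 'SUB A, B'. After: A=-5 B=6 C=0 D=0 ZF=0 PC=3
Step 4: PC=3 exec 'JZ 5'. After: A=-5 B=6 C=0 D=0 ZF=0 PC=4
Step 5: PC=4 exec 'MUL A, 8'. After: A=-40 B=6 C=0 D=0 ZF=0 PC=5
Step 6: PC=5 exec 'ADD A, 1'. After: A=-39 B=6 C=0 D=0 ZF=0 PC=6
Step 7: PC=6 exec 'ADD B, 2'. After: A=-39 B=8 C=0 D=0 ZF=0 PC=7
Step 8: PC=7 exec 'ADD C, 5'. After: A=-39 B=8 C=5 D=0 ZF=0 PC=8
Step 9: PC=8 exec 'ADD A, 6'. After: A=-33 B=8 C=5 D=0 ZF=0 PC=9
Step 10: PC=9 exec 'ADD B, 2'. After: A=-33 B=10 C=5 D=0 ZF=0 PC=10
Step 11: PC=10 exec 'ADD D, 1'. After: A=-33 B=10 C=5 D=1 ZF=0 PC=11
Step 12: PC=11 exec 'ADD B, 5'. After: A=-33 B=15 C=5 D=1 ZF=0 PC=12
Step 13: PC=12 exec 'ADD B, 5'. After: A=-33 B=20 C=5 D=1 ZF=0 PC=13
Step 14: PC=13 exec 'HALT'. After: A=-33 B=20 C=5 D=1 ZF=0 PC=13 HALTED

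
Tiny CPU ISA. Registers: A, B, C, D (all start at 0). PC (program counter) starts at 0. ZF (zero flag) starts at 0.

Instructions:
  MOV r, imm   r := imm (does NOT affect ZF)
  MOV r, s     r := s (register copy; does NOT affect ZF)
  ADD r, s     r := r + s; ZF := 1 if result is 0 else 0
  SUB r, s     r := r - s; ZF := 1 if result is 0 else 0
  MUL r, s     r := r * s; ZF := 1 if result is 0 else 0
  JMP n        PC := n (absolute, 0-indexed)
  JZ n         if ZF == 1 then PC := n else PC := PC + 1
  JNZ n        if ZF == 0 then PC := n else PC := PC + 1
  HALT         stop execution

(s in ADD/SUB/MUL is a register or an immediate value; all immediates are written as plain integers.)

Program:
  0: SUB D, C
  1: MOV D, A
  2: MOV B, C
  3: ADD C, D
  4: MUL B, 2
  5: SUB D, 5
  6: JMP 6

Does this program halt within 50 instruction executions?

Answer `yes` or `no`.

Step 1: PC=0 exec 'SUB D, C'. After: A=0 B=0 C=0 D=0 ZF=1 PC=1
Step 2: PC=1 exec 'MOV D, A'. After: A=0 B=0 C=0 D=0 ZF=1 PC=2
Step 3: PC=2 exec 'MOV B, C'. After: A=0 B=0 C=0 D=0 ZF=1 PC=3
Step 4: PC=3 exec 'ADD C, D'. After: A=0 B=0 C=0 D=0 ZF=1 PC=4
Step 5: PC=4 exec 'MUL B, 2'. After: A=0 B=0 C=0 D=0 ZF=1 PC=5
Step 6: PC=5 exec 'SUB D, 5'. After: A=0 B=0 C=0 D=-5 ZF=0 PC=6
Step 7: PC=6 exec 'JMP 6'. After: A=0 B=0 C=0 D=-5 ZF=0 PC=6
State after step 7 equals state after step 6: the program is in a cycle of length 1 and will never halt.

Answer: no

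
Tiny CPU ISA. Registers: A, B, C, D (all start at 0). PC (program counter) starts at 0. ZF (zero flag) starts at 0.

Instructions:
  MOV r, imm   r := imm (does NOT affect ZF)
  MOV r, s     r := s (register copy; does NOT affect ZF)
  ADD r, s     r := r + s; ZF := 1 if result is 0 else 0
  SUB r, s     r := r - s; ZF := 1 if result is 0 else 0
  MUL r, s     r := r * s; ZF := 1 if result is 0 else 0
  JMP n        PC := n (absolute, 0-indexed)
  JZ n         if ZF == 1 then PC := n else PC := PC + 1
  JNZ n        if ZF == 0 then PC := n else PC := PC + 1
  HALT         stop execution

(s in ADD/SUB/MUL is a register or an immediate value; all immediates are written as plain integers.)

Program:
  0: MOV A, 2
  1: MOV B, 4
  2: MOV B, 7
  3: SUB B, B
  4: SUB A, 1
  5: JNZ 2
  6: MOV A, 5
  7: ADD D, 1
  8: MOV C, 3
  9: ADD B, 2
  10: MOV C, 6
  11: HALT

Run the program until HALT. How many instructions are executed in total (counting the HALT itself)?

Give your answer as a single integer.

Step 1: PC=0 exec 'MOV A, 2'. After: A=2 B=0 C=0 D=0 ZF=0 PC=1
Step 2: PC=1 exec 'MOV B, 4'. After: A=2 B=4 C=0 D=0 ZF=0 PC=2
Step 3: PC=2 exec 'MOV B, 7'. After: A=2 B=7 C=0 D=0 ZF=0 PC=3
Step 4: PC=3 exec 'SUB B, B'. After: A=2 B=0 C=0 D=0 ZF=1 PC=4
Step 5: PC=4 exec 'SUB A, 1'. After: A=1 B=0 C=0 D=0 ZF=0 PC=5
Step 6: PC=5 exec 'JNZ 2'. After: A=1 B=0 C=0 D=0 ZF=0 PC=2
Step 7: PC=2 exec 'MOV B, 7'. After: A=1 B=7 C=0 D=0 ZF=0 PC=3
Step 8: PC=3 exec 'SUB B, B'. After: A=1 B=0 C=0 D=0 ZF=1 PC=4
Step 9: PC=4 exec 'SUB A, 1'. After: A=0 B=0 C=0 D=0 ZF=1 PC=5
Step 10: PC=5 exec 'JNZ 2'. After: A=0 B=0 C=0 D=0 ZF=1 PC=6
Step 11: PC=6 exec 'MOV A, 5'. After: A=5 B=0 C=0 D=0 ZF=1 PC=7
Step 12: PC=7 exec 'ADD D, 1'. After: A=5 B=0 C=0 D=1 ZF=0 PC=8
Step 13: PC=8 exec 'MOV C, 3'. After: A=5 B=0 C=3 D=1 ZF=0 PC=9
Step 14: PC=9 exec 'ADD B, 2'. After: A=5 B=2 C=3 D=1 ZF=0 PC=10
Step 15: PC=10 exec 'MOV C, 6'. After: A=5 B=2 C=6 D=1 ZF=0 PC=11
Step 16: PC=11 exec 'HALT'. After: A=5 B=2 C=6 D=1 ZF=0 PC=11 HALTED
Total instructions executed: 16

Answer: 16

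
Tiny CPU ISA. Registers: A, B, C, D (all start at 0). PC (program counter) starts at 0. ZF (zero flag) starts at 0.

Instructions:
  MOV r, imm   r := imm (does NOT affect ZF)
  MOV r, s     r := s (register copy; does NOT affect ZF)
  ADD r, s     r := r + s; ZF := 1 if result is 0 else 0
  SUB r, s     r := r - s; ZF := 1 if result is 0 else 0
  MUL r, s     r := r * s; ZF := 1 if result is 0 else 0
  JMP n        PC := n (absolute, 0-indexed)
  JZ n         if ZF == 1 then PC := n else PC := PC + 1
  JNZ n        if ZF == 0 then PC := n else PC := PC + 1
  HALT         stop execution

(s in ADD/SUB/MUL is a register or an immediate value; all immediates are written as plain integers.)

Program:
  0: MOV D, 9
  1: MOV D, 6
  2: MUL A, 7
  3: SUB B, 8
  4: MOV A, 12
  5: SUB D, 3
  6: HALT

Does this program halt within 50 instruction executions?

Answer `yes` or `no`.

Step 1: PC=0 exec 'MOV D, 9'. After: A=0 B=0 C=0 D=9 ZF=0 PC=1
Step 2: PC=1 exec 'MOV D, 6'. After: A=0 B=0 C=0 D=6 ZF=0 PC=2
Step 3: PC=2 exec 'MUL A, 7'. After: A=0 B=0 C=0 D=6 ZF=1 PC=3
Step 4: PC=3 exec 'SUB B, 8'. After: A=0 B=-8 C=0 D=6 ZF=0 PC=4
Step 5: PC=4 exec 'MOV A, 12'. After: A=12 B=-8 C=0 D=6 ZF=0 PC=5
Step 6: PC=5 exec 'SUB D, 3'. After: A=12 B=-8 C=0 D=3 ZF=0 PC=6
Step 7: PC=6 exec 'HALT'. After: A=12 B=-8 C=0 D=3 ZF=0 PC=6 HALTED

Answer: yes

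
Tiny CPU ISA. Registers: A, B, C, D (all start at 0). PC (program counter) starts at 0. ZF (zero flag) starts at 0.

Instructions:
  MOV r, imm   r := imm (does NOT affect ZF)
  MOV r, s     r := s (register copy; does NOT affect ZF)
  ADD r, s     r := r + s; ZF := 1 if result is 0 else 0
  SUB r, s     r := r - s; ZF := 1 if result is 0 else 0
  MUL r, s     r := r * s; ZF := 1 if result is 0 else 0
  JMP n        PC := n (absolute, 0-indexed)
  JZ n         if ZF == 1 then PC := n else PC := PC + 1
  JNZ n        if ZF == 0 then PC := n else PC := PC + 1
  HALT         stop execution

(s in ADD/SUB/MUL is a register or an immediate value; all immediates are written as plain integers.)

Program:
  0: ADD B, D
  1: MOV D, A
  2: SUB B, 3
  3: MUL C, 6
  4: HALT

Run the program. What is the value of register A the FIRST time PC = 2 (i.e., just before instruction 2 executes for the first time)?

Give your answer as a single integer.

Step 1: PC=0 exec 'ADD B, D'. After: A=0 B=0 C=0 D=0 ZF=1 PC=1
Step 2: PC=1 exec 'MOV D, A'. After: A=0 B=0 C=0 D=0 ZF=1 PC=2
First time PC=2: A=0

0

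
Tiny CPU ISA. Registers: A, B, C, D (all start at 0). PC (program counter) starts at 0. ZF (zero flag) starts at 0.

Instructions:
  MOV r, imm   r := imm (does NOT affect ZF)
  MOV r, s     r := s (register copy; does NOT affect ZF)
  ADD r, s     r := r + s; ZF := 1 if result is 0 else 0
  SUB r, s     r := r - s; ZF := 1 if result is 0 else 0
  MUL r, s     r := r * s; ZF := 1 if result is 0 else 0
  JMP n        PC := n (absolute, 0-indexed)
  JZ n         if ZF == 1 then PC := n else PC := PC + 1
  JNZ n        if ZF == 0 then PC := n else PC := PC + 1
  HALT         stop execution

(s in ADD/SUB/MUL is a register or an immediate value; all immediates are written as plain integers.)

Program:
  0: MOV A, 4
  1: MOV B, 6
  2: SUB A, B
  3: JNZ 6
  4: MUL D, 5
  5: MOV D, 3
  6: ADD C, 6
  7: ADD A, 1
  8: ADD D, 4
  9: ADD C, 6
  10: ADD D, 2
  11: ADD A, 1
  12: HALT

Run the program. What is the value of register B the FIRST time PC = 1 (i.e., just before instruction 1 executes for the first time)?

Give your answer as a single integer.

Step 1: PC=0 exec 'MOV A, 4'. After: A=4 B=0 C=0 D=0 ZF=0 PC=1
First time PC=1: B=0

0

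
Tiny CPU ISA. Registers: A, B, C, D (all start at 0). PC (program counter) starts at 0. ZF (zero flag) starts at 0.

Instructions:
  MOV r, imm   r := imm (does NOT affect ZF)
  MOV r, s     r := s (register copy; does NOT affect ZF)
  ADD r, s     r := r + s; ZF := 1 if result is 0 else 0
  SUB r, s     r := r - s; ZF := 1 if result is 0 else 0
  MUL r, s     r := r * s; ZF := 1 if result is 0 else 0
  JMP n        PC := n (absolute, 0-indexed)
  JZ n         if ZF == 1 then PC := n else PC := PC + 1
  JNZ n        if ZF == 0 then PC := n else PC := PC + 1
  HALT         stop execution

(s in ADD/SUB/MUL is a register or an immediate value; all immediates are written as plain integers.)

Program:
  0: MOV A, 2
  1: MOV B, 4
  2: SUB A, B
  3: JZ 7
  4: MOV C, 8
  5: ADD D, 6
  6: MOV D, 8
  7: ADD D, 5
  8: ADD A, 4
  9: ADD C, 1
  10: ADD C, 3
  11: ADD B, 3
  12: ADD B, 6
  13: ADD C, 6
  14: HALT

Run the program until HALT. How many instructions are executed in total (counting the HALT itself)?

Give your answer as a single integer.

Step 1: PC=0 exec 'MOV A, 2'. After: A=2 B=0 C=0 D=0 ZF=0 PC=1
Step 2: PC=1 exec 'MOV B, 4'. After: A=2 B=4 C=0 D=0 ZF=0 PC=2
Step 3: PC=2 exec 'SUB A, B'. After: A=-2 B=4 C=0 D=0 ZF=0 PC=3
Step 4: PC=3 exec 'JZ 7'. After: A=-2 B=4 C=0 D=0 ZF=0 PC=4
Step 5: PC=4 exec 'MOV C, 8'. After: A=-2 B=4 C=8 D=0 ZF=0 PC=5
Step 6: PC=5 exec 'ADD D, 6'. After: A=-2 B=4 C=8 D=6 ZF=0 PC=6
Step 7: PC=6 exec 'MOV D, 8'. After: A=-2 B=4 C=8 D=8 ZF=0 PC=7
Step 8: PC=7 exec 'ADD D, 5'. After: A=-2 B=4 C=8 D=13 ZF=0 PC=8
Step 9: PC=8 exec 'ADD A, 4'. After: A=2 B=4 C=8 D=13 ZF=0 PC=9
Step 10: PC=9 exec 'ADD C, 1'. After: A=2 B=4 C=9 D=13 ZF=0 PC=10
Step 11: PC=10 exec 'ADD C, 3'. After: A=2 B=4 C=12 D=13 ZF=0 PC=11
Step 12: PC=11 exec 'ADD B, 3'. After: A=2 B=7 C=12 D=13 ZF=0 PC=12
Step 13: PC=12 exec 'ADD B, 6'. After: A=2 B=13 C=12 D=13 ZF=0 PC=13
Step 14: PC=13 exec 'ADD C, 6'. After: A=2 B=13 C=18 D=13 ZF=0 PC=14
Step 15: PC=14 exec 'HALT'. After: A=2 B=13 C=18 D=13 ZF=0 PC=14 HALTED
Total instructions executed: 15

Answer: 15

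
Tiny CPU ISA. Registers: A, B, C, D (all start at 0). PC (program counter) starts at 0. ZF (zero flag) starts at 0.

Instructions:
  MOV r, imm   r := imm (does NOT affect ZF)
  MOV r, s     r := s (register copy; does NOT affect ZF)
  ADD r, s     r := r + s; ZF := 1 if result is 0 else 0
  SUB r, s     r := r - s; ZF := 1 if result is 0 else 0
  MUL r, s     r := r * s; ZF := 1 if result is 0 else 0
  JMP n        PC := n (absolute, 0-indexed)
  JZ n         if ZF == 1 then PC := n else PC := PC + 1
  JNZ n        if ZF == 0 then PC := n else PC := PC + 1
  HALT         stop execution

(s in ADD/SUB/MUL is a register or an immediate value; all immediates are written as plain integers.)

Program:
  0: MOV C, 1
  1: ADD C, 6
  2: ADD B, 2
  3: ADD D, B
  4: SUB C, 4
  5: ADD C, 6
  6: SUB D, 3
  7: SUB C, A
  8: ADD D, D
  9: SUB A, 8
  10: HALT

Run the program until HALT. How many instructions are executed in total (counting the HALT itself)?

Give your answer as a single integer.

Answer: 11

Derivation:
Step 1: PC=0 exec 'MOV C, 1'. After: A=0 B=0 C=1 D=0 ZF=0 PC=1
Step 2: PC=1 exec 'ADD C, 6'. After: A=0 B=0 C=7 D=0 ZF=0 PC=2
Step 3: PC=2 exec 'ADD B, 2'. After: A=0 B=2 C=7 D=0 ZF=0 PC=3
Step 4: PC=3 exec 'ADD D, B'. After: A=0 B=2 C=7 D=2 ZF=0 PC=4
Step 5: PC=4 exec 'SUB C, 4'. After: A=0 B=2 C=3 D=2 ZF=0 PC=5
Step 6: PC=5 exec 'ADD C, 6'. After: A=0 B=2 C=9 D=2 ZF=0 PC=6
Step 7: PC=6 exec 'SUB D, 3'. After: A=0 B=2 C=9 D=-1 ZF=0 PC=7
Step 8: PC=7 exec 'SUB C, A'. After: A=0 B=2 C=9 D=-1 ZF=0 PC=8
Step 9: PC=8 exec 'ADD D, D'. After: A=0 B=2 C=9 D=-2 ZF=0 PC=9
Step 10: PC=9 exec 'SUB A, 8'. After: A=-8 B=2 C=9 D=-2 ZF=0 PC=10
Step 11: PC=10 exec 'HALT'. After: A=-8 B=2 C=9 D=-2 ZF=0 PC=10 HALTED
Total instructions executed: 11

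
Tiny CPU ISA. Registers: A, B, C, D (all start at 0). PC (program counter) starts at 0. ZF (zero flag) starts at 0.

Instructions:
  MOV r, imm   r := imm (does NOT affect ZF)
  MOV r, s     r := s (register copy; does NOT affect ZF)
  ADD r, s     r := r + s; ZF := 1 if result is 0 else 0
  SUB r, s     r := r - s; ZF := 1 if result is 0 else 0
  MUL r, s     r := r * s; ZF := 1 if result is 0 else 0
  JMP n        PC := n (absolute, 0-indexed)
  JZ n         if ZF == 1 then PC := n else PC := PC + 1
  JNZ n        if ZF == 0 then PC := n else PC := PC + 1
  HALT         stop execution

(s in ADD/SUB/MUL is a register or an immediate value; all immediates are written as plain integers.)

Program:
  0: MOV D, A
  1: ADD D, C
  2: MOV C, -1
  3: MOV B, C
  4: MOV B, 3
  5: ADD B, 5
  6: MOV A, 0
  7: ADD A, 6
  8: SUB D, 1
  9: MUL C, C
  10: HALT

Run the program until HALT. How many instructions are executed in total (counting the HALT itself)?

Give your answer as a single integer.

Step 1: PC=0 exec 'MOV D, A'. After: A=0 B=0 C=0 D=0 ZF=0 PC=1
Step 2: PC=1 exec 'ADD D, C'. After: A=0 B=0 C=0 D=0 ZF=1 PC=2
Step 3: PC=2 exec 'MOV C, -1'. After: A=0 B=0 C=-1 D=0 ZF=1 PC=3
Step 4: PC=3 exec 'MOV B, C'. After: A=0 B=-1 C=-1 D=0 ZF=1 PC=4
Step 5: PC=4 exec 'MOV B, 3'. After: A=0 B=3 C=-1 D=0 ZF=1 PC=5
Step 6: PC=5 exec 'ADD B, 5'. After: A=0 B=8 C=-1 D=0 ZF=0 PC=6
Step 7: PC=6 exec 'MOV A, 0'. After: A=0 B=8 C=-1 D=0 ZF=0 PC=7
Step 8: PC=7 exec 'ADD A, 6'. After: A=6 B=8 C=-1 D=0 ZF=0 PC=8
Step 9: PC=8 exec 'SUB D, 1'. After: A=6 B=8 C=-1 D=-1 ZF=0 PC=9
Step 10: PC=9 exec 'MUL C, C'. After: A=6 B=8 C=1 D=-1 ZF=0 PC=10
Step 11: PC=10 exec 'HALT'. After: A=6 B=8 C=1 D=-1 ZF=0 PC=10 HALTED
Total instructions executed: 11

Answer: 11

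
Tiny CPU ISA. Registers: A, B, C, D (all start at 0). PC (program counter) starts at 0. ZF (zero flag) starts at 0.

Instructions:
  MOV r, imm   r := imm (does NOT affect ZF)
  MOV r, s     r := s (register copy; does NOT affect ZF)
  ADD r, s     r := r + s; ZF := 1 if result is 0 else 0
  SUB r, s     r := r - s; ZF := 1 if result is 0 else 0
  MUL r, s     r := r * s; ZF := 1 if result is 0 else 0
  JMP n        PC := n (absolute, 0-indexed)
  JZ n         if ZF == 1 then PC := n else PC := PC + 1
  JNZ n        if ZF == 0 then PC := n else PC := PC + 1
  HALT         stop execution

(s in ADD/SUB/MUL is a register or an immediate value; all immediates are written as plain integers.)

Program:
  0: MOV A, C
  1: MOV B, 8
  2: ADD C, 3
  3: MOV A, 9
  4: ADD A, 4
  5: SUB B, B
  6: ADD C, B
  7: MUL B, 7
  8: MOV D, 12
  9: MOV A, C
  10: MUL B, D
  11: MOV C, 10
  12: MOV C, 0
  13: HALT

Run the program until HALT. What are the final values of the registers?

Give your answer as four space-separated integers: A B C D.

Step 1: PC=0 exec 'MOV A, C'. After: A=0 B=0 C=0 D=0 ZF=0 PC=1
Step 2: PC=1 exec 'MOV B, 8'. After: A=0 B=8 C=0 D=0 ZF=0 PC=2
Step 3: PC=2 exec 'ADD C, 3'. After: A=0 B=8 C=3 D=0 ZF=0 PC=3
Step 4: PC=3 exec 'MOV A, 9'. After: A=9 B=8 C=3 D=0 ZF=0 PC=4
Step 5: PC=4 exec 'ADD A, 4'. After: A=13 B=8 C=3 D=0 ZF=0 PC=5
Step 6: PC=5 exec 'SUB B, B'. After: A=13 B=0 C=3 D=0 ZF=1 PC=6
Step 7: PC=6 exec 'ADD C, B'. After: A=13 B=0 C=3 D=0 ZF=0 PC=7
Step 8: PC=7 exec 'MUL B, 7'. After: A=13 B=0 C=3 D=0 ZF=1 PC=8
Step 9: PC=8 exec 'MOV D, 12'. After: A=13 B=0 C=3 D=12 ZF=1 PC=9
Step 10: PC=9 exec 'MOV A, C'. After: A=3 B=0 C=3 D=12 ZF=1 PC=10
Step 11: PC=10 exec 'MUL B, D'. After: A=3 B=0 C=3 D=12 ZF=1 PC=11
Step 12: PC=11 exec 'MOV C, 10'. After: A=3 B=0 C=10 D=12 ZF=1 PC=12
Step 13: PC=12 exec 'MOV C, 0'. After: A=3 B=0 C=0 D=12 ZF=1 PC=13
Step 14: PC=13 exec 'HALT'. After: A=3 B=0 C=0 D=12 ZF=1 PC=13 HALTED

Answer: 3 0 0 12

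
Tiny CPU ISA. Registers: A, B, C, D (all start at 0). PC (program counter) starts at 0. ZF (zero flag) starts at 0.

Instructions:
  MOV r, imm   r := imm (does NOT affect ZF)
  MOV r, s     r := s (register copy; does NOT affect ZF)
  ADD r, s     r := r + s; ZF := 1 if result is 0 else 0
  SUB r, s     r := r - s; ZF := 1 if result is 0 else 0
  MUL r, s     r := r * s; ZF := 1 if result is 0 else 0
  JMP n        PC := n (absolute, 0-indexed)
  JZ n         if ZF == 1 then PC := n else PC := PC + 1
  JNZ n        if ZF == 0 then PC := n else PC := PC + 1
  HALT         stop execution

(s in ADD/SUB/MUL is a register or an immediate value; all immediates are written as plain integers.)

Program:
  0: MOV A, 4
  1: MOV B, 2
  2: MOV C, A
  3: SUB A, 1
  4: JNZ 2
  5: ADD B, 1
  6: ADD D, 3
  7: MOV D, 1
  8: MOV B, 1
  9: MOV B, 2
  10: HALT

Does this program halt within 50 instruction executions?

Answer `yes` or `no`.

Answer: yes

Derivation:
Step 1: PC=0 exec 'MOV A, 4'. After: A=4 B=0 C=0 D=0 ZF=0 PC=1
Step 2: PC=1 exec 'MOV B, 2'. After: A=4 B=2 C=0 D=0 ZF=0 PC=2
Step 3: PC=2 exec 'MOV C, A'. After: A=4 B=2 C=4 D=0 ZF=0 PC=3
Step 4: PC=3 exec 'SUB A, 1'. After: A=3 B=2 C=4 D=0 ZF=0 PC=4
Step 5: PC=4 exec 'JNZ 2'. After: A=3 B=2 C=4 D=0 ZF=0 PC=2
Step 6: PC=2 exec 'MOV C, A'. After: A=3 B=2 C=3 D=0 ZF=0 PC=3
Step 7: PC=3 exec 'SUB A, 1'. After: A=2 B=2 C=3 D=0 ZF=0 PC=4
Step 8: PC=4 exec 'JNZ 2'. After: A=2 B=2 C=3 D=0 ZF=0 PC=2
Step 9: PC=2 exec 'MOV C, A'. After: A=2 B=2 C=2 D=0 ZF=0 PC=3
Step 10: PC=3 exec 'SUB A, 1'. After: A=1 B=2 C=2 D=0 ZF=0 PC=4
Step 11: PC=4 exec 'JNZ 2'. After: A=1 B=2 C=2 D=0 ZF=0 PC=2
Step 12: PC=2 exec 'MOV C, A'. After: A=1 B=2 C=1 D=0 ZF=0 PC=3
Step 13: PC=3 exec 'SUB A, 1'. After: A=0 B=2 C=1 D=0 ZF=1 PC=4
Step 14: PC=4 exec 'JNZ 2'. After: A=0 B=2 C=1 D=0 ZF=1 PC=5
Step 15: PC=5 exec 'ADD B, 1'. After: A=0 B=3 C=1 D=0 ZF=0 PC=6
Step 16: PC=6 exec 'ADD D, 3'. After: A=0 B=3 C=1 D=3 ZF=0 PC=7
Step 17: PC=7 exec 'MOV D, 1'. After: A=0 B=3 C=1 D=1 ZF=0 PC=8
Step 18: PC=8 exec 'MOV B, 1'. After: A=0 B=1 C=1 D=1 ZF=0 PC=9
Step 19: PC=9 exec 'MOV B, 2'. After: A=0 B=2 C=1 D=1 ZF=0 PC=10
Step 20: PC=10 exec 'HALT'. After: A=0 B=2 C=1 D=1 ZF=0 PC=10 HALTED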